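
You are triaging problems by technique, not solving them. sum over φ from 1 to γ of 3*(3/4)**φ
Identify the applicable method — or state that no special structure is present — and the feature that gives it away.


Verdict: the geometric series formula — consecutive terms stand in a fixed index-free ratio — the geometric sum formula closes it.


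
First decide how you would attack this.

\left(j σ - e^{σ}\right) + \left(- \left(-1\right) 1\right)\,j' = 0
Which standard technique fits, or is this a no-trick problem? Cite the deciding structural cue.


Verdict: a linear integrating factor — linear in the unknown with genuine forcing: multiply through by the exponential of the integrated coefficient and the left side closes into one derivative.


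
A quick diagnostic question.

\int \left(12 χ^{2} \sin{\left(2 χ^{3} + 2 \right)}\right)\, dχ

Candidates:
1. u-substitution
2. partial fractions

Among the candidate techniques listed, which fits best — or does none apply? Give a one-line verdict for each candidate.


Method: u-substitution — 12 χ^{2} matches the derivative of 2 χ^{3} + 2 up to a constant; with u = 2 χ^{3} + 2 the whole integrand folds into a function of u alone.
- u-substitution — a fit — the right tool for this form.
- partial fractions — there is no rational-function structure to decompose.


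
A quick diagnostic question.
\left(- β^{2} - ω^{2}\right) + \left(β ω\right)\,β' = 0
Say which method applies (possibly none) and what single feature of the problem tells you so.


Best approach: the homogeneous substitution — solved for the derivative, the right side is unchanged under scaling ω and β together — it depends only on the ratio β/ω, so substitute a single ratio variable. A Bernoulli substitution is a fair alternative on this equation directly; the homogeneous reading takes it as given.


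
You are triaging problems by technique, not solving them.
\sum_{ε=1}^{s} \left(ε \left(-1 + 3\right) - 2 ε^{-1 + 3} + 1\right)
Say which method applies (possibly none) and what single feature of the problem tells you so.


Best approach: no special technique — constant-multiple powers of ε with no cancellation partners and no common ratio — use the standard power-sum formulas.


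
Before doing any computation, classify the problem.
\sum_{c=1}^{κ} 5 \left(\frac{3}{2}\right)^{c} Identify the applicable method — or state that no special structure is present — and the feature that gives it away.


Diagnosis: the geometric series formula — the ratio of consecutive terms is the constant \frac{3}{2}, independent of the index — a geometric sum.


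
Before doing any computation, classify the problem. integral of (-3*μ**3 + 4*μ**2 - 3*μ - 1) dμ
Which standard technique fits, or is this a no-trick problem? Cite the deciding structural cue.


Method: no special technique — nothing composite, nothing rational, nothing trigonometric — each constant-multiple power of μ integrates by the power rule alone.


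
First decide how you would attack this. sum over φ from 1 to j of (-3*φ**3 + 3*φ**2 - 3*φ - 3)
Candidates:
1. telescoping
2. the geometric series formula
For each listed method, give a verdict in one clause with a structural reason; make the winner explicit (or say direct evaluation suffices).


Best approach: no special technique — nothing telescopes and nothing is geometric; polynomial terms in φ sum term by term.
- telescoping: writing out consecutive terms as given produces no pairwise cancellation.
- the geometric series formula — the term-to-term ratio drifts with the index — the one thing the geometric formula cannot absorb.


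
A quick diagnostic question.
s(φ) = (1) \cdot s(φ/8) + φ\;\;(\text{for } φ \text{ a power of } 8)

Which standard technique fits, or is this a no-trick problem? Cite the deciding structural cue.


Best approach: the master substitution — the argument shrinks by the factor 8, so measure the index on a logarithmic scale and the recursion becomes a shift.


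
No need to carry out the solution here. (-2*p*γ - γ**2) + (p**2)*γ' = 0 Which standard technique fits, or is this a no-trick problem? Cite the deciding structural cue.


Best approach: the homogeneous substitution — scaling p and γ together leaves the slope fixed — it depends only on γ/p, so substitute the ratio. A Bernoulli substitution is a fair alternative on this equation directly; the homogeneous reading takes it as given.


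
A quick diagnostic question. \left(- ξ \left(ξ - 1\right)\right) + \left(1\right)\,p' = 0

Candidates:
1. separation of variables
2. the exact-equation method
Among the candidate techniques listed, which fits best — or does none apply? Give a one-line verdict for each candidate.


Technique: no special technique — solved for the derivative, no p appears — this is antidifferentiation in ξ wearing ODE clothing.
- separation of variables: any separation here is vacuous (nothing depends on the unknown); direct integration is the honest label.
- the exact-equation method: with the unknown absent from both coefficients, the cross-partial test holds emptily — nothing for the exact method to work on.


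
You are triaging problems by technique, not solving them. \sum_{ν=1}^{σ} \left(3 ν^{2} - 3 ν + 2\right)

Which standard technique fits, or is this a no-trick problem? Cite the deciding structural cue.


Technique: no special technique — with only polynomial terms in ν present, the classical sum-of-powers identities are all you need.


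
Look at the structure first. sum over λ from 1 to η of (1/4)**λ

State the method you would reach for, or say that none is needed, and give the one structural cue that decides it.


Diagnosis: the geometric series formula — each term is 1/4 times the previous one, so the geometric-series formula applies directly.


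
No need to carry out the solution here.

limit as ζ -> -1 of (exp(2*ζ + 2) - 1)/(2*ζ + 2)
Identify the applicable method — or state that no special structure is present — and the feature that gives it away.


Technique: l'Hôpital's rule (0/0) — the 0/0 form at -1 is the signature situation for l'Hôpital's rule. The standard small-argument limits would also carry it; the rule is the systematic route.


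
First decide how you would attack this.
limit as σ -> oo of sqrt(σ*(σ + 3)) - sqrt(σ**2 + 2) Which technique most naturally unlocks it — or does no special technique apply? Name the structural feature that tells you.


Technique: conjugate multiplication — sqrt(σ*(σ + 3)) and sqrt(σ**2 + 2) both blow up, but their difference is tame once the conjugate rationalizes it.


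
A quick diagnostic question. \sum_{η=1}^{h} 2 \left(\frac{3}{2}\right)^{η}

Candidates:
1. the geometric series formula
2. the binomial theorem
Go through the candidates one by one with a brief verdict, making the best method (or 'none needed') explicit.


Diagnosis: the geometric series formula — consecutive terms stand in a fixed index-free ratio — the geometric sum formula closes it.
- the geometric series formula — applicable, and directly so.
- the binomial theorem: the summand does not match any term pattern of an expanded binomial power.


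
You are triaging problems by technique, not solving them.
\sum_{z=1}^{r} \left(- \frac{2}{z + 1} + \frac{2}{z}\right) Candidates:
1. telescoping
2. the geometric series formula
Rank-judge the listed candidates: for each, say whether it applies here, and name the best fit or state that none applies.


Method: telescoping — write out three consecutive terms and watch the interior cancel: the advanced copy one term subtracts reappears as the very next term's leading piece, pair after pair.
- telescoping: applies; the problem has the shape this method handles.
- the geometric series formula: consecutive terms are not related by a fixed multiplier.


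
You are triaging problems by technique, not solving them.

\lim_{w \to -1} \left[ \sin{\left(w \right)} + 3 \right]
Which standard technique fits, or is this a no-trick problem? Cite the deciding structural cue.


Verdict: no special technique — the expression is continuous at -1 — substitute and evaluate; no indeterminate form appears.


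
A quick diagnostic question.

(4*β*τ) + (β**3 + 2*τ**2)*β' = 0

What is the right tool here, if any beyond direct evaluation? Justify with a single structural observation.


Diagnosis: the exact-equation method — 4*β*τ and β**3 + 2*τ**2 pass the exactness check on the nose, so no integrating factor in τ or β is needed at all.


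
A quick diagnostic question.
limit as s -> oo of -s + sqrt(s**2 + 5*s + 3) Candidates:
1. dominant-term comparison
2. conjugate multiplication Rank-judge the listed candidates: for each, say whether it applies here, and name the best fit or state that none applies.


Technique: conjugate multiplication — sqrt(s**2 + 5*s + 3) and s both blow up, but their difference is tame once the conjugate rationalizes it.
- dominant-term comparison: this is not a rational comparison of growth rates at infinity.
- conjugate multiplication: a fit — the right tool for this form.


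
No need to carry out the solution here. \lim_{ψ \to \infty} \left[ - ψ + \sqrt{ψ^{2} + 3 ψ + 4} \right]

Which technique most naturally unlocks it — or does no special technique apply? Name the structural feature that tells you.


Best approach: conjugate multiplication — an infinity-minus-infinity difference with a surviving radical — multiply by the conjugate to cancel the divergence.


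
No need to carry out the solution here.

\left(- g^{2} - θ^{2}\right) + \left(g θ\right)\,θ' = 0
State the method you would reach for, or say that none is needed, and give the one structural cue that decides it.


Technique: the homogeneous substitution — scaling g and θ together leaves the slope fixed — it depends only on θ/g, so substitute the ratio. A Bernoulli rewrite works here as the equation stands — the homogeneous substitution is the more immediate reading.


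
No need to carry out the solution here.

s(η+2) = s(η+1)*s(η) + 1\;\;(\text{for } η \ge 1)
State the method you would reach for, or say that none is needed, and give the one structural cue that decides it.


Method: no special technique — the unknown enters the rule nonlinearly, not as a weighted sum — no linear method is even well-posed.


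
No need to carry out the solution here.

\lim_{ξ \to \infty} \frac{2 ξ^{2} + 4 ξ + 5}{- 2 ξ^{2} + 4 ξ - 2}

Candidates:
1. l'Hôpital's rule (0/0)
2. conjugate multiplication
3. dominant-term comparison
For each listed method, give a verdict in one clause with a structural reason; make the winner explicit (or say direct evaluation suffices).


Diagnosis: dominant-term comparison — divide through by the highest power of ξ; every lower-order term dies and the dominant terms decide the limit.
- l'Hôpital's rule (0/0): viewed as a single quotient this runs to ∞/∞, not the 0/0 clash this candidate addresses; an at-infinity variant of the rule would resolve it, but comparing leading growth reads the answer without differentiating.
- conjugate multiplication: there are no radicals in tension whose conjugate would simplify matters.
- dominant-term comparison — applicable, and directly so.


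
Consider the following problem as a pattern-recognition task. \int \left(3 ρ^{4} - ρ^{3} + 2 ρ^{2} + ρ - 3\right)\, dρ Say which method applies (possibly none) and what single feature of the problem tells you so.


Verdict: no special technique — a term-by-term power-rule job in ρ; no substitution or rearrangement earns its keep here.


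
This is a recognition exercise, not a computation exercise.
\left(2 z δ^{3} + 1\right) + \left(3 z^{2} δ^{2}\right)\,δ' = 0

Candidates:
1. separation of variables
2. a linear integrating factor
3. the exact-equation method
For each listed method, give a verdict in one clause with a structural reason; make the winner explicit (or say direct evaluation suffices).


Verdict: the exact-equation method — the compatibility test passes: the δ-derivative of 2 z δ^{3} + 1 matches the z-derivative of 3 z^{2} δ^{2}, so integrate a potential.
- separation of variables: the two dependences do not factor apart.
- a linear integrating factor — the unknown enters nonlinearly (through a power, a denominator, or a transcendental function), which the linear integrating-factor recipe cannot absorb as-is — any repair would come from a preliminary substitution, not the factor.
- the exact-equation method — applicable, and directly so.


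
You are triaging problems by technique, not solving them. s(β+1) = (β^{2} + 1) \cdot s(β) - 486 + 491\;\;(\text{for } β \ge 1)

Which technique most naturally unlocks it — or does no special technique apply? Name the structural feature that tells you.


Best approach: a summation factor — with the index-dependent coefficient β^{2} + 1, dividing by the cumulative product turns the left side into a pure difference.


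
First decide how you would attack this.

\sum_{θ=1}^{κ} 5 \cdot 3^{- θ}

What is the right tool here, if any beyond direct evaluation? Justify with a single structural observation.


Method: the geometric series formula — consecutive terms stand in a fixed index-free ratio — the geometric sum formula closes it.


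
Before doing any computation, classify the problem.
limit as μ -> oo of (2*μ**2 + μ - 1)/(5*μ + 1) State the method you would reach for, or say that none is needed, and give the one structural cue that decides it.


Best approach: dominant-term comparison — growth-rate triage: the leading powers of μ decide the limit, everything else is noise. Differentiating the expression as a single quotient would eventually settle it as well; matching dominant growth settles it immediately.


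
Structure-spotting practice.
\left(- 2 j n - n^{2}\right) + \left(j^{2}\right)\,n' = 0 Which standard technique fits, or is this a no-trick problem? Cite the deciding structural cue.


Method: the homogeneous substitution — the slope's numerator and denominator share total degree; set v = n/j and the equation drops to separable form. A Bernoulli substitution is a fair alternative on this equation directly; the homogeneous reading takes it as given.


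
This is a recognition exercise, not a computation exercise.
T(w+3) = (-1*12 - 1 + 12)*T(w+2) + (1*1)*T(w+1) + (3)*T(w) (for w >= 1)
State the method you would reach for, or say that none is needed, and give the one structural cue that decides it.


Diagnosis: the characteristic-root method — try a geometric ansatz r^w: constant coefficients turn the recurrence into one polynomial equation in r.


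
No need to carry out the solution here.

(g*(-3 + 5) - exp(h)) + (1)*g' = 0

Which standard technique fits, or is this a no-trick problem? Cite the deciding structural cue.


Verdict: a linear integrating factor — g enters only linearly with coefficient (-3 + 5); multiply by exp of the integral of (-3 + 5) and the left side becomes one derivative.


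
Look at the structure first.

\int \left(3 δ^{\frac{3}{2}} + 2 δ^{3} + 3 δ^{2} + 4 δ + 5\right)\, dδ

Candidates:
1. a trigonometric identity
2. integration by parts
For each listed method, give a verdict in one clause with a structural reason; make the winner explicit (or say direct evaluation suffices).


Technique: no special technique — scan for structure and find none: constant multiples of powers of δ, integrate directly.
- a trigonometric identity — there is no trigonometric structure at all — the integrand carries no sine or cosine to rewrite.
- integration by parts: the integrand does not split as a nonconstant polynomial times an exp, sine, cosine of a linear argument, or logarithm — no polynomial-kernel parts product to differentiate one side of.


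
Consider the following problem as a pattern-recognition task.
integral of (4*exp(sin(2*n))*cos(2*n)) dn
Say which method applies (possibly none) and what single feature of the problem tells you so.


Verdict: u-substitution — collected, the integrand has one factor that is, up to a constant, the derivative of an inner expression the rest depends on — substitute for that inner expression.


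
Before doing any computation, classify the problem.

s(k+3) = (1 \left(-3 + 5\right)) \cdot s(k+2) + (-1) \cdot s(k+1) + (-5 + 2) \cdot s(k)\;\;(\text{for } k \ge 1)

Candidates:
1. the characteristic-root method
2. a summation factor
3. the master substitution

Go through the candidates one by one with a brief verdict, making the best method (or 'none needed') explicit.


Diagnosis: the characteristic-root method — shift-invariance with fixed coefficients calls for exponential trials; the characteristic polynomial finds every r^k.
- the characteristic-root method — applicable, and directly so.
- a summation factor: a summation factor telescopes one-step recursions; this one carries higher-order memory.
- the master substitution: there is no divide-the-index recursive argument.


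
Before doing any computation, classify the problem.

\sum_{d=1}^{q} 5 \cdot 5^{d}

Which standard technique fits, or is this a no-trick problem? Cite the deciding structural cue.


Technique: the geometric series formula — each summand is the previous one scaled by 5; that constant multiplier is itself the geometric structure.


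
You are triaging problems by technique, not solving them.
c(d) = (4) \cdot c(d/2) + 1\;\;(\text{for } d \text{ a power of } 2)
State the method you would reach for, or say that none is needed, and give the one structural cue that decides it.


Best approach: the master substitution — the argument shrinks by the factor 2, so measure the index on a logarithmic scale and the recursion becomes a shift.


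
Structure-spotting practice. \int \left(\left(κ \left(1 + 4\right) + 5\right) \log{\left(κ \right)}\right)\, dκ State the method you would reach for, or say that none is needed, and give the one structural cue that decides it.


Diagnosis: integration by parts — the logarithm \log{\left(κ \right)} has no power-rule antiderivative to read off directly, but its derivative is algebraic — so differentiate \log{\left(κ \right)} and integrate the polynomial factor (κ \left(1 + 4\right) + 5).


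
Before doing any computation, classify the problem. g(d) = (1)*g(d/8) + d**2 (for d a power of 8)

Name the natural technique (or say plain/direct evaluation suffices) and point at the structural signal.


Best approach: the master substitution — the index is divided (d/8), not shifted — substitute d = 8^m to straighten it into a shift recurrence.


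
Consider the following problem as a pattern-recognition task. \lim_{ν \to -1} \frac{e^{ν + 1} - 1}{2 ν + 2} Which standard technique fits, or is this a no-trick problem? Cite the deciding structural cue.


Verdict: l'Hôpital's rule (0/0) — substituting -1 gives 0 over 0; differentiate top and bottom once and re-evaluate. Known elementary limits would finish this too — the rule just bypasses the case analysis.


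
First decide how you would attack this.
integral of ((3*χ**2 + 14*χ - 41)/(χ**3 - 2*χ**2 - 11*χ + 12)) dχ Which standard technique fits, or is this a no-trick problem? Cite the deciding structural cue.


Verdict: partial fractions — the denominator χ**3 - 2*χ**2 - 11*χ + 12 factors, so the quotient decomposes into elementary partial fractions term by term.


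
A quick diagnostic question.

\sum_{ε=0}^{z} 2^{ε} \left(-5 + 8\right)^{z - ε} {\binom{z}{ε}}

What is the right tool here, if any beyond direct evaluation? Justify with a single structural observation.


Best approach: the binomial theorem — binomial coefficients against complementary powers of 2 and (-5 + 8): recognize the binomial expansion and resum.


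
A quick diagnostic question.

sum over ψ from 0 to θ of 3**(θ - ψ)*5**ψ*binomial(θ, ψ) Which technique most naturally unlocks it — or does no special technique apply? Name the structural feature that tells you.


Method: the binomial theorem — binomial coefficients against complementary powers of 5 and 3: recognize the binomial expansion and resum.


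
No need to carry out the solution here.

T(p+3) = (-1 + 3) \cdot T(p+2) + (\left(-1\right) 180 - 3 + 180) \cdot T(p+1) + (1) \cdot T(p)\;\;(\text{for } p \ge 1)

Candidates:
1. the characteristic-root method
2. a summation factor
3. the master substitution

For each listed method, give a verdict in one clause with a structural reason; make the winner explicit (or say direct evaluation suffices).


Best approach: the characteristic-root method — linear, homogeneous, constant coefficients: solutions of the form r^p exist — find the roots of the characteristic polynomial.
- the characteristic-root method — applies; the problem has the shape this method handles.
- a summation factor — a summation factor telescopes one-step recursions; this one carries higher-order memory.
- the master substitution: the recursive argument is a shift of the index, not a fixed fraction of it.


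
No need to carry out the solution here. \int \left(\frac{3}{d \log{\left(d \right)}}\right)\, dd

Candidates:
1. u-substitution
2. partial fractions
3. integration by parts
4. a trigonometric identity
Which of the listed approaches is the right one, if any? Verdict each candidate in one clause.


Method: u-substitution — collected, the integrand has one factor that is, up to a constant, the derivative of an inner expression the rest depends on — substitute for that inner expression.
- u-substitution — yes — fits the structure here.
- partial fractions — there is no rational-function structure to decompose.
- integration by parts: there is no nonconstant-polynomial-times-kernel split with an exp, sine, cosine (degree-1 argument), or logarithm partner.
- a trigonometric identity: with no trigonometric functions present, identity rewriting has no target.


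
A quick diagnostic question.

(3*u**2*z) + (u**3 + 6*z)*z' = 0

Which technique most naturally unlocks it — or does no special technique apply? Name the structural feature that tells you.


Method: the exact-equation method — check exactness first: here it holds (3*u**2*z, u**3 + 6*z have matching cross partials), so no integrating factor is needed.


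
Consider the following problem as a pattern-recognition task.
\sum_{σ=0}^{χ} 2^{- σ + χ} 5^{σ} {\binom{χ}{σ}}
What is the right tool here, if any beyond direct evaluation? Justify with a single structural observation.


Verdict: the binomial theorem — {\binom{χ}{σ}} weighting matched powers of 5 and 2 is the expanded form of (5 + 2)^χ — fold it back up.


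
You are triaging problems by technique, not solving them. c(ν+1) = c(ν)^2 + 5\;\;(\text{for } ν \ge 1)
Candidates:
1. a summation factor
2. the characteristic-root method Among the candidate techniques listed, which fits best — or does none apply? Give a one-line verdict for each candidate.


Technique: no special technique — the update rule curves (it is not linear in the unknown sequence), so no superposition-based closed form attaches — iterate or study it directly.
- a summation factor — the recursion is nonlinear — outside the first-order linear family a summation factor addresses.
- the characteristic-root method — the recursion is nonlinear in the sequence values, so no linear-modes ansatz applies.


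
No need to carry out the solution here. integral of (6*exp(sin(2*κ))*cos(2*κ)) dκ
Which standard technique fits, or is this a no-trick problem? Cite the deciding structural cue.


Diagnosis: u-substitution — collected, the integrand has one factor that is, up to a constant, the derivative of an inner expression the rest depends on — substitute for that inner expression.


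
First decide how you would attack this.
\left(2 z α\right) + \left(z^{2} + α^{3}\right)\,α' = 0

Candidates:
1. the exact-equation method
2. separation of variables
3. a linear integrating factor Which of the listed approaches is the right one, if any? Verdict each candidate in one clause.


Technique: the exact-equation method — this form is already the differential of something: the matching mixed partials of 2 z α and z^{2} + α^{3} prove it.
- the exact-equation method — a fit — the right tool for this form.
- separation of variables: the two dependences are entangled, not a clean product of one-variable pieces.
- a linear integrating factor: a nonlinear term in the unknown puts this outside the integrating-factor template.


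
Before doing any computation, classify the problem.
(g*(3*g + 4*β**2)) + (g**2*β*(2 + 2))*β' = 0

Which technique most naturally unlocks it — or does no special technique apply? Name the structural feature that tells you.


Diagnosis: the exact-equation method — because the two cross partials coincide, the form is conservative as written — recover its potential in (g, β).


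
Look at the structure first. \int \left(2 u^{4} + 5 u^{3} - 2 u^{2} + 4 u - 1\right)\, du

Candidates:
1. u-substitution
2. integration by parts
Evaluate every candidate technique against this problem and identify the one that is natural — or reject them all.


Technique: no special technique — the integrand is a sum of constant multiples of powers of u — integrate term by term.
- u-substitution — no substitution does more than relabel what direct integration already handles.
- integration by parts: splitting off a factor buys nothing — the integrand integrates directly without parts.


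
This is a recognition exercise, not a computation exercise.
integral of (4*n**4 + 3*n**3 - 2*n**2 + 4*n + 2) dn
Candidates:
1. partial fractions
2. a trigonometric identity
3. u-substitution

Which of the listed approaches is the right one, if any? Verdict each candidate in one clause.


Diagnosis: no special technique — a term-by-term power-rule job in n; no substitution or rearrangement earns its keep here.
- partial fractions — there is no rational-function structure to decompose.
- a trigonometric identity: no sine or cosine appears, so there is nothing for a trigonometric identity to act on.
- u-substitution: no substitution does more than relabel what direct integration already handles.


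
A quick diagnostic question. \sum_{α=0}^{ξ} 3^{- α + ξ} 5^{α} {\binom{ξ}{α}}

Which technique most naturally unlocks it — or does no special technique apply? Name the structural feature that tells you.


Best approach: the binomial theorem — the binomial coefficients weight matched powers of 5 and 3, which is exactly the expansion of a binomial power.


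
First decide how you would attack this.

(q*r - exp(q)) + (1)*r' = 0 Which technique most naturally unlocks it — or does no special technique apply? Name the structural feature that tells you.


Diagnosis: a linear integrating factor — arrange it as r' + q·r = (the forcing term) and the integrating factor does the rest.


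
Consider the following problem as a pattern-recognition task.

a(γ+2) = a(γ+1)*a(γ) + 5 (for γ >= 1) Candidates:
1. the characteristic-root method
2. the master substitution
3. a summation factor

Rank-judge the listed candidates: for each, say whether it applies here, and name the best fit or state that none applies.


Technique: no special technique — the new term depends nonlinearly on the old ones, which disqualifies every superposition-based technique.
- the characteristic-root method: nonlinearity rules out exponential-mode superposition from the start.
- the master substitution: the recursion shifts the index rather than dividing it.
- a summation factor — no summation factor applies — the rule is not linear in the sequence values.


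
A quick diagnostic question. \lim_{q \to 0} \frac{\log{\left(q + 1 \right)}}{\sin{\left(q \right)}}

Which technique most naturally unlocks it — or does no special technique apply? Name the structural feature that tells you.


Diagnosis: l'Hôpital's rule (0/0) — the 0/0 form at 0 is the signature situation for l'Hôpital's rule. Known elementary limits would finish this too — the rule just bypasses the case analysis.


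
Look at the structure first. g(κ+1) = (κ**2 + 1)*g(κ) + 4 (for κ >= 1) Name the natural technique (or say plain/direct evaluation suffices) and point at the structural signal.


Technique: a summation factor — normalize by the running product of κ**2 + 1: the left side becomes a difference, and differences sum.


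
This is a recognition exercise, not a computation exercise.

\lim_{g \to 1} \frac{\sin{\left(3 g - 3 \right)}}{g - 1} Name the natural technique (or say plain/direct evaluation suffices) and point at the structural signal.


Verdict: l'Hôpital's rule (0/0) — substituting 1 gives 0 over 0; differentiate top and bottom once and re-evaluate. A local series expansion at the point resolves it as well; the rule is the packaged version of that step.


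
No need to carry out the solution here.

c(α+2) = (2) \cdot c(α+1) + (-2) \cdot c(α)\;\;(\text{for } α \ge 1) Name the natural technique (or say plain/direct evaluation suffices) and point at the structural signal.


Technique: the characteristic-root method — no index-dependence in the weights and nothing inhomogeneous: classic characteristic-equation setup.


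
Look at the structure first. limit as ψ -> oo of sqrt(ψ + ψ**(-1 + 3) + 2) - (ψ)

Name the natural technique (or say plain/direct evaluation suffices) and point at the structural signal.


Technique: conjugate multiplication — turning the difference into a conjugate-rationalized ratio makes the limit readable.


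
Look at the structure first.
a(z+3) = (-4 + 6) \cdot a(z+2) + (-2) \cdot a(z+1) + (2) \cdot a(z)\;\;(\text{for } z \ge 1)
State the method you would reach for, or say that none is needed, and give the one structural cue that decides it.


Verdict: the characteristic-root method — this is the constant-coefficient homogeneous case — the whole solution in z reduces to a polynomial's roots.


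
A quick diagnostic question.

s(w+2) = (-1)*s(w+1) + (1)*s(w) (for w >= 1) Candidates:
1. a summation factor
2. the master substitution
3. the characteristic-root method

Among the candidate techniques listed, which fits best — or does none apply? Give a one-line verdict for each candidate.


Verdict: the characteristic-root method — try a geometric ansatz r^w: constant coefficients turn the recurrence into one polynomial equation in r.
- a summation factor: a summation factor telescopes one-step recursions; this one carries higher-order memory.
- the master substitution: the recursive argument is a shift of the index, not a fixed fraction of it.
- the characteristic-root method: applicable, and directly so.


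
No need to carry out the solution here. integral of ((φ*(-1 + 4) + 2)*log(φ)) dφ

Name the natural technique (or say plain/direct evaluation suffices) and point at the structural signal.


Best approach: integration by parts — take log(φ) as the piece to differentiate: what remains is a power-rule integral in disguise.


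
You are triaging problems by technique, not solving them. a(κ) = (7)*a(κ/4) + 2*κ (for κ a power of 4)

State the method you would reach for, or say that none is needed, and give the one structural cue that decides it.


Best approach: the master substitution — index division is the fingerprint: κ/4 in the recursive call means substitute κ = 4^m.


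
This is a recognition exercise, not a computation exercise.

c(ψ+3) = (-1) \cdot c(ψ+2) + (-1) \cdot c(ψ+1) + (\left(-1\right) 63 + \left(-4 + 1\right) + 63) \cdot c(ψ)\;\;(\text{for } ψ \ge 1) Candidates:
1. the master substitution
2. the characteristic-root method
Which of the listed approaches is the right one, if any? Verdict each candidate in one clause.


Best approach: the characteristic-root method — fixed numeric weights on consecutive terms and no forcing term added: the root method in its home territory.
- the master substitution — this is shift-type recursion, outside the divide-and-conquer template.
- the characteristic-root method: yes — fits the structure here.


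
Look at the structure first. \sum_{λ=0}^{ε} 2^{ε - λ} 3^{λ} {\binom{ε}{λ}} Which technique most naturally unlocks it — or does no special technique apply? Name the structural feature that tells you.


Verdict: the binomial theorem — the summand is term λ of a binomial expansion in 3 and 2; the whole sum is a single power.


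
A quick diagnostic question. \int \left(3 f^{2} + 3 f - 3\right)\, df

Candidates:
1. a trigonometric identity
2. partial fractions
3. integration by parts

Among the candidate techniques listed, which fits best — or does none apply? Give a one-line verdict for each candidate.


Technique: no special technique — a term-by-term power-rule job in f; no substitution or rearrangement earns its keep here.
- a trigonometric identity — there is no trigonometric structure at all — the integrand carries no sine or cosine to rewrite.
- partial fractions: there is no rational-function structure to decompose.
- integration by parts — splitting off a factor buys nothing — the integrand integrates directly without parts.


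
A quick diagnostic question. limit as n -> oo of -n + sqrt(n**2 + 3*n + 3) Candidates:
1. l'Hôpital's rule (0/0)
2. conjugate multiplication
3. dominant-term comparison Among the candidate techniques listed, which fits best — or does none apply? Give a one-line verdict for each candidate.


Method: conjugate multiplication — sqrt(n**2 + 3*n + 3) and n both blow up, but their difference is tame once the conjugate rationalizes it.
- l'Hôpital's rule (0/0) — substitution produces ∞ − ∞ rather than a vanishing quotient; the rule needs a 0/0 ratio to act on.
- conjugate multiplication: applicable, and directly so.
- dominant-term comparison: no ranking of term growth rates resolves the limit here.


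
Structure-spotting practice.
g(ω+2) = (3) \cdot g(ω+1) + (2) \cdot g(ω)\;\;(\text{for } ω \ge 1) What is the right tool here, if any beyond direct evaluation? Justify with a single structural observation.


Verdict: the characteristic-root method — shift-invariance with fixed coefficients calls for exponential trials; the characteristic polynomial finds every r^ω.


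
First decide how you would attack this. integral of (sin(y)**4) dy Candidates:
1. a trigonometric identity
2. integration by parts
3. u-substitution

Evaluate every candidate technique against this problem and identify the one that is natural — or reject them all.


Verdict: a trigonometric identity — the even exponent on sin(y)**4 signals one move: rewrite via cos of the doubled angle.
- a trigonometric identity — applies; the problem has the shape this method handles.
- integration by parts: not the natural route: no polynomial-kernel product appears — a recursive parts reduction of the trigonometric product exists, but the identity rewrite is direct.
- u-substitution — no subexpression of the integrand serves as a whole-integral substitution inner — individual terms may offer their own, but none carries its derivative as a factor of the full integrand; a working change of variable would have to be constructed from outside the expression.


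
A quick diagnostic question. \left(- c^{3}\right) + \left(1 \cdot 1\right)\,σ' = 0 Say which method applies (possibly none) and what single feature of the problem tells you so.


Method: no special technique — solved for the derivative, no σ appears — this is antidifferentiation in c wearing ODE clothing.


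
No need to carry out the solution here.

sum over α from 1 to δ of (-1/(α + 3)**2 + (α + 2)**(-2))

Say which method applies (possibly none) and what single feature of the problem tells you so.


Method: telescoping — write out three consecutive terms and watch the interior cancel: the advanced copy one term subtracts reappears as the very next term's leading piece, pair after pair.


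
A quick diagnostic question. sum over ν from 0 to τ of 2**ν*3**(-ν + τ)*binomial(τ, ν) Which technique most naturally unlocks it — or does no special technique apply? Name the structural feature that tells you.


Best approach: the binomial theorem — the summand is term ν of a binomial expansion in 2 and 3; the whole sum is a single power.


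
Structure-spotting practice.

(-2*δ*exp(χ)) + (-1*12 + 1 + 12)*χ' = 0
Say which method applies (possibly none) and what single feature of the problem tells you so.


Best approach: separation of variables — separating collects all χ-dependence with the derivative and leaves all δ-dependence opposite: variables separate.


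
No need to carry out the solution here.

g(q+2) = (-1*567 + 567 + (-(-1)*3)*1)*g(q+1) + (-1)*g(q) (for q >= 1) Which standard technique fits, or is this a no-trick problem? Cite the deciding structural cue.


Verdict: the characteristic-root method — every coefficient is a fixed number and the forcing is zero — substitute r^q and read off the root equation.


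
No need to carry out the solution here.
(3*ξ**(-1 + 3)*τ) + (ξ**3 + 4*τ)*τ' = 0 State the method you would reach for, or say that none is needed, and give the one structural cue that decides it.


Diagnosis: the exact-equation method — because the two cross partials coincide, the form is conservative as written — recover its potential in (ξ, τ).


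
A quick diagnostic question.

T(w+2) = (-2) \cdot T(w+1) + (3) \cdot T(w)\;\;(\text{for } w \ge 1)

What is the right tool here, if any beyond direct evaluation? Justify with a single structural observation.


Verdict: the characteristic-root method — shift-invariance with fixed coefficients calls for exponential trials; the characteristic polynomial finds every r^w.


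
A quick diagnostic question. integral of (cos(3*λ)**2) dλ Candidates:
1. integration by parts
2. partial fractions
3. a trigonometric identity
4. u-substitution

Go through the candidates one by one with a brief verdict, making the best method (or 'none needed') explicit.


Method: a trigonometric identity — an even power like cos(3*λ)**2 flattens under the half-angle identity into first-degree cosines you can integrate directly.
- integration by parts: not the fit here: there is no polynomial factor to ladder down — parts can still close the trigonometric product by recursion, though the identity rewrite is the direct route.
- partial fractions — the expression is not a ratio of polynomials that decomposes further.
- a trigonometric identity — applies; the problem has the shape this method handles.
- u-substitution: no subexpression of the integrand pairs with its own derivative as a factor — individual terms may offer their own substitutions, but any change of variable covering the whole integral would have to be constructed from outside the expression.


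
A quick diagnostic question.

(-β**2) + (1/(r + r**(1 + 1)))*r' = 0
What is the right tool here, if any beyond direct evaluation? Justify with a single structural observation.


Method: separation of variables — the slope splits multiplicatively: β**2 carrying all β-dependence times (r + r**(1 + 1)) carrying all r-dependence — separate and integrate. A Bernoulli substitution applies to this equation as given; separation takes the same equation in its displayed form.


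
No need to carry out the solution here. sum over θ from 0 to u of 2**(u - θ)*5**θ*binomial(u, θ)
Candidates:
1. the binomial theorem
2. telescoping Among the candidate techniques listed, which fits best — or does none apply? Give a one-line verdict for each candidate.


Diagnosis: the binomial theorem — the binomial coefficients weight matched powers of 5 and 2, which is exactly the expansion of a binomial power.
- the binomial theorem — yes — fits the structure here.
- telescoping: neither a shifted-difference shape nor integer-spaced poles are present.
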